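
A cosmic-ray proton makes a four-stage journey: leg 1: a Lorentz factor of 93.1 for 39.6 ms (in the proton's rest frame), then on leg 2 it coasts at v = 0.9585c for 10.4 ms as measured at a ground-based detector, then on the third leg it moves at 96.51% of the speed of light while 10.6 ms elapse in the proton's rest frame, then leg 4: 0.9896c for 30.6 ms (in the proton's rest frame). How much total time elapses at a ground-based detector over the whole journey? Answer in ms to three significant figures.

Δt = 3950 ms

Leg 1: γ = 93.1; Δt_1 = 93.10 × 39.6 = 3687 ms.
Leg 2: 10.4 ms is already measured at a ground-based detector.
Leg 3: β = 0.9651; γ = 1/√(1 − 0.9651²) = 1/√0.06858 = 3.819; Δt_3 = 3.819 × 10.6 = 40.48 ms.
Leg 4: γ = 1/√(1 − 0.9896²) = 1/√0.02069 = 6.952; Δt_4 = 6.952 × 30.6 = 212.7 ms.
Total: 3687 + 10.40 + 40.48 + 212.7 ms.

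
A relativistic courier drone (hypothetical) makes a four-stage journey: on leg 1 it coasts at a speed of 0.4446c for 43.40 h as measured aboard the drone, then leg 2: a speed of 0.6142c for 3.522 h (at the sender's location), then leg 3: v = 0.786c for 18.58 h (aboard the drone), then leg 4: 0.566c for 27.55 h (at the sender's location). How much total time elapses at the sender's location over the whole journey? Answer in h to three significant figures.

Leg 1: γ = 1/√(1 − 0.4446²) = 1/√0.8023 = 1.116; Δt_1 = 1.116 × 43.40 = 48.45 h.
Leg 2: 3.522 h is already measured at the sender's location.
Leg 3: γ = 1/√(1 − 0.786²) = 1/√0.3822 = 1.618; Δt_3 = 1.618 × 18.58 = 30.05 h.
Leg 4: 27.55 h is already measured at the sender's location.
Total: 48.45 + 3.522 + 30.05 + 27.55 h.

Δt = 110 h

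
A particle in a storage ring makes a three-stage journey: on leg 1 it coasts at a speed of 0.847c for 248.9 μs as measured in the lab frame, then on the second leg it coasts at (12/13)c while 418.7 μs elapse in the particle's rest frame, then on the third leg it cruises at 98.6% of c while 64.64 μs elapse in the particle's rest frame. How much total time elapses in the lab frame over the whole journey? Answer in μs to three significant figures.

Leg 1: 248.9 μs is already measured in the lab frame.
Leg 2: γ = 1/√(1 − (12/13)²) = 13/5 = 2.600; Δt_2 = 2.600 × 418.7 = 1089 μs.
Leg 3: β = 0.986; γ = 1/√(1 − 0.986²) = 1/√0.02780 = 5.997; Δt_3 = 5.997 × 64.64 = 387.7 μs.
Total: 248.9 + 1089 + 387.7 μs.

Δt = 1730 μs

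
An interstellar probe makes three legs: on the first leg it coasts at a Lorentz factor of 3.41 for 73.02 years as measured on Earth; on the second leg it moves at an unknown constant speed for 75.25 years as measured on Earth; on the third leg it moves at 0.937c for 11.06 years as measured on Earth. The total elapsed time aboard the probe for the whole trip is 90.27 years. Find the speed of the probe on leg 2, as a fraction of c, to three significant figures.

β = 0.504

Leg 1: γ = 3.41; τ_1 = 73.02/3.410 = 21.41 years.
Leg 2: speed unknown; τ_2 = 75.25/γ_2.
Leg 3: γ = 1/√(1 − 0.937²) = 1/√0.1220 = 2.863; τ_3 = 11.06/2.863 = 3.864 years.
Total proper time: 21.41 + τ_2 + 3.864 = 90.27, so τ_2 = 90.27 − 25.28 = 64.99 years.
γ_2 = 75.25/64.99 = 1.158; β = √(1 − 1/γ²) = √0.2540.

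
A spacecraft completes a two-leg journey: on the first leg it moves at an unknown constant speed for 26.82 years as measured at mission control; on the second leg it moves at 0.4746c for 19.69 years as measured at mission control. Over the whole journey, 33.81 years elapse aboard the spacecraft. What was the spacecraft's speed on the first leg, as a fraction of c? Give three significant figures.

β = 0.789

Leg 1: speed unknown; τ_1 = 26.82/γ_1.
Leg 2: γ = 1/√(1 − 0.4746²) = 1/√0.7748 = 1.136; τ_2 = 19.69/1.136 = 17.33 years.
Total proper time: τ_1 + 17.33 = 33.81, so τ_1 = 33.81 − 17.33 = 16.48 years.
γ_1 = 26.82/16.48 = 1.628; β = √(1 − 1/γ²) = √0.6225.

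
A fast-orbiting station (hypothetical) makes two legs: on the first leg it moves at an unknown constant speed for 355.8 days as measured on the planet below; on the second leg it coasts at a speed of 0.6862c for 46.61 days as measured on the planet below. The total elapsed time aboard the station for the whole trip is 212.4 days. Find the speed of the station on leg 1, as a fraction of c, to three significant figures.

Leg 1: speed unknown; τ_1 = 355.8/γ_1.
Leg 2: γ = 1/√(1 − 0.6862²) = 1/√0.5291 = 1.375; τ_2 = 46.61/1.375 = 33.90 days.
Total proper time: τ_1 + 33.90 = 212.4, so τ_1 = 212.4 − 33.90 = 178.5 days.
γ_1 = 355.8/178.5 = 1.993; β = √(1 − 1/γ²) = √0.7483.

β = 0.865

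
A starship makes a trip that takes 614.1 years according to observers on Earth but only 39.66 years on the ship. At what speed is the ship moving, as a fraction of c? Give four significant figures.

β = 0.9979

The proper time is measured on the ship (both events occur at the ship's location); Δt is measured on Earth. γ = Δt/τ = 614.1/39.66 = 15.48.
β = √(1 − 1/γ²) = √(1 − 0.004171) = √0.9958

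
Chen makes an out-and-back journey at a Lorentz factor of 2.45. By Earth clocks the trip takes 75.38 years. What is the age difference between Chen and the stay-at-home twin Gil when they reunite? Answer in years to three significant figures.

Δt − τ = 44.6 years

γ = 2.45
Chen's elapsed proper time: τ = 75.38/2.450 = 30.77 years.
Age gap = Δt − τ = 75.38 − 30.77 years.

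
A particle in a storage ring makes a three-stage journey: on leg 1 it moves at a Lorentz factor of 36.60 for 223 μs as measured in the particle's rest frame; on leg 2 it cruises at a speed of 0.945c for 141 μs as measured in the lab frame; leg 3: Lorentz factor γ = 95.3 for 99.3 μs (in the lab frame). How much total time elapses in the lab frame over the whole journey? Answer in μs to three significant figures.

Δt = 8400 μs

Leg 1: γ = 36.60; Δt_1 = 36.60 × 223 = 8162 μs.
Leg 2: 141 μs is already measured in the lab frame.
Leg 3: 99.3 μs is already measured in the lab frame.
Total: 8162 + 141.0 + 99.30 μs.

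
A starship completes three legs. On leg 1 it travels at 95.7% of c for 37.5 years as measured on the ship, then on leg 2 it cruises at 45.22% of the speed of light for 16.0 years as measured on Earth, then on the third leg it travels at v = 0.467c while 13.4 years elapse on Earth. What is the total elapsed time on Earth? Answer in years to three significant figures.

Leg 1: β = 0.957; γ = 1/√(1 − 0.957²) = 1/√0.08415 = 3.447; Δt_1 = 3.447 × 37.5 = 129.3 years.
Leg 2: 16.0 years is already measured on Earth.
Leg 3: 13.4 years is already measured on Earth.
Total: 129.3 + 16.00 + 13.40 years.

Δt = 159 years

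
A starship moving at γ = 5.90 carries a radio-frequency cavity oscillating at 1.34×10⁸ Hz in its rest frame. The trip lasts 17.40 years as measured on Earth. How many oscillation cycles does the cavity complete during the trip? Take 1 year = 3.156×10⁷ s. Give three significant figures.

γ = 5.90
The oscillator's own cycle count is N = f × τ where τ is the proper time on the ship. τ = Δt/γ = 17.40/5.900 = 2.949 years = 9.308×10⁷ s.
N = 1.34×10⁸ × 9.308×10⁷ = 1.247×10¹⁶.

N = 1.25×10¹⁶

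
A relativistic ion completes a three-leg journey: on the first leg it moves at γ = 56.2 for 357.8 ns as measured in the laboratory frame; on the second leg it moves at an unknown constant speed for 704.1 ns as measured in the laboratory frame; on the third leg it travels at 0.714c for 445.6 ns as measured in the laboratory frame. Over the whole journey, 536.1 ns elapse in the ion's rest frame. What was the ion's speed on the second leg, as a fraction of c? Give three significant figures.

β = 0.951

Leg 1: γ = 56.2; τ_1 = 357.8/56.20 = 6.367 ns.
Leg 2: speed unknown; τ_2 = 704.1/γ_2.
Leg 3: γ = 1/√(1 − 0.714²) = 1/√0.4902 = 1.428; τ_3 = 445.6/1.428 = 312.0 ns.
Total proper time: 6.367 + τ_2 + 312.0 = 536.1, so τ_2 = 536.1 − 318.4 = 217.7 ns.
γ_2 = 704.1/217.7 = 3.234; β = √(1 − 1/γ²) = √0.9044.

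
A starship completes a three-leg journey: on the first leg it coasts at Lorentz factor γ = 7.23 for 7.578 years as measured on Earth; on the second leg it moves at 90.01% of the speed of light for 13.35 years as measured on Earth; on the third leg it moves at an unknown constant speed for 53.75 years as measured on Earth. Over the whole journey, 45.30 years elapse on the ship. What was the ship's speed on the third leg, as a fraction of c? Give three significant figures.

Leg 1: γ = 7.23; τ_1 = 7.578/7.230 = 1.048 years.
Leg 2: β = 0.9001; γ = 1/√(1 − 0.9001²) = 1/√0.1898 = 2.295; τ_2 = 13.35/2.295 = 5.816 years.
Leg 3: speed unknown; τ_3 = 53.75/γ_3.
Total proper time: 1.048 + 5.816 + τ_3 = 45.30, so τ_3 = 45.30 − 6.865 = 38.44 years.
γ_3 = 53.75/38.44 = 1.398; β = √(1 − 1/γ²) = √0.4887.

β = 0.699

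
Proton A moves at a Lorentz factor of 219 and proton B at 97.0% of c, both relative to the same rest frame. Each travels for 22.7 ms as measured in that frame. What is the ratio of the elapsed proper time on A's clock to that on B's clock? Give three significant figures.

A: γ = 219. B: β = 0.970; γ = 1/√(1 − 0.970²) = 1/√0.05910 = 4.113.
τ_A/τ_B = γ_B/γ_A = 4.113/219.0 = 0.01878, so τ_A/τ_B = 0.01878.

τ_A/τ_B = 0.0188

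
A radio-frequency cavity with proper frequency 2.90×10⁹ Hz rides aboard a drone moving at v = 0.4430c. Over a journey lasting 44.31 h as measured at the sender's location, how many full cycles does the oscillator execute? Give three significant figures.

γ = 1/√(1 − 0.4430²) = 1/√0.8038 = 1.115
The oscillator's own cycle count is N = f × τ where τ is the proper time aboard the drone. τ = Δt/γ = 44.31/1.115 = 39.72 h = 1.430×10⁵ s.
N = 2.90×10⁹ × 1.430×10⁵ = 4.147×10¹⁴.

N = 4.15×10¹⁴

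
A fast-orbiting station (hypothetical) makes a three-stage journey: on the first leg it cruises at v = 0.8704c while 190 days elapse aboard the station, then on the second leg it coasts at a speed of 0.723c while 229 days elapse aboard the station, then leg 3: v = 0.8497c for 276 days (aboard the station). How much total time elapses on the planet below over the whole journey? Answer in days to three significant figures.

Δt = 1240 days

Leg 1: γ = 1/√(1 − 0.8704²) = 1/√0.2424 = 2.031; Δt_1 = 2.031 × 190 = 385.9 days.
Leg 2: γ = 1/√(1 − 0.723²) = 1/√0.4773 = 1.447; Δt_2 = 1.447 × 229 = 331.5 days.
Leg 3: γ = 1/√(1 − 0.8497²) = 1/√0.2780 = 1.897; Δt_3 = 1.897 × 276 = 523.5 days.
Total: 385.9 + 331.5 + 523.5 days.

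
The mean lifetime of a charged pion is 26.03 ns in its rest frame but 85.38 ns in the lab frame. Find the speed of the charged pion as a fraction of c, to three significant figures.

v = 0.952c

γ = Δt/τ₀ = 85.38/26.03 = 3.280
β = √(1 − 1/γ²) = √(1 − 0.09295) = √0.9071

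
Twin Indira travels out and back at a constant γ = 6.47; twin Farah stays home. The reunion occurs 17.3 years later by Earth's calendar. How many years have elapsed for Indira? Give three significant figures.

γ = 6.47
Indira's clock measures proper time along the trip: τ = Δt/γ = 17.3/6.470 years.

τ = 2.67 years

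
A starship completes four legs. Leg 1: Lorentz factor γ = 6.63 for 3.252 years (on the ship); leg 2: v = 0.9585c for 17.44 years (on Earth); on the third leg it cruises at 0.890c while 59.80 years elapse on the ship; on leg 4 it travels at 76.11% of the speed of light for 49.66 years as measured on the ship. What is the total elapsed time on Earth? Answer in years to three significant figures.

Δt = 247 years

Leg 1: γ = 6.63; Δt_1 = 6.630 × 3.252 = 21.56 years.
Leg 2: 17.44 years is already measured on Earth.
Leg 3: γ = 1/√(1 − 0.890²) = 1/√0.2079 = 2.193; Δt_3 = 2.193 × 59.80 = 131.2 years.
Leg 4: β = 0.7611; γ = 1/√(1 − 0.7611²) = 1/√0.4207 = 1.542; Δt_4 = 1.542 × 49.66 = 76.56 years.
Total: 21.56 + 17.44 + 131.2 + 76.56 years.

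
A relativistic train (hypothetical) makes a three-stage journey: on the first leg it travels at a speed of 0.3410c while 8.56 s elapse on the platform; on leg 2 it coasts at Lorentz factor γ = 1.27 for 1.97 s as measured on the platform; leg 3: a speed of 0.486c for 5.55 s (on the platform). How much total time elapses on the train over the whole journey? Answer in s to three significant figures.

τ = 14.4 s

Leg 1: γ = 1/√(1 − 0.3410²) = 1/√0.8837 = 1.064; τ_1 = 8.56/1.064 = 8.047 s.
Leg 2: γ = 1.27; τ_2 = 1.97/1.270 = 1.551 s.
Leg 3: γ = 1/√(1 − 0.486²) = 1/√0.7638 = 1.144; τ_3 = 5.55/1.144 = 4.850 s.
Total: 8.047 + 1.551 + 4.850 s.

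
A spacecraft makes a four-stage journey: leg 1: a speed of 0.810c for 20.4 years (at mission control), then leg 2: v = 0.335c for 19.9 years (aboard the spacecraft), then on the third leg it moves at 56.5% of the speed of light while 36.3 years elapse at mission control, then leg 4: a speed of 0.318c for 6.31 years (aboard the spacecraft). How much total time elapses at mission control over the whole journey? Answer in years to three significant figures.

Δt = 84.5 years

Leg 1: 20.4 years is already measured at mission control.
Leg 2: γ = 1/√(1 − 0.335²) = 1/√0.8878 = 1.061; Δt_2 = 1.061 × 19.9 = 21.12 years.
Leg 3: 36.3 years is already measured at mission control.
Leg 4: γ = 1/√(1 − 0.318²) = 1/√0.8989 = 1.055; Δt_4 = 1.055 × 6.31 = 6.655 years.
Total: 20.40 + 21.12 + 36.30 + 6.655 years.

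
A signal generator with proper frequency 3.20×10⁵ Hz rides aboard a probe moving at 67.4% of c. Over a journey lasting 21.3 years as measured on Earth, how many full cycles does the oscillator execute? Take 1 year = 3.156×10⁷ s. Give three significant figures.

β = 0.674; γ = 1/√(1 − 0.674²) = 1/√0.5457 = 1.354
The oscillator's own cycle count is N = f × τ where τ is the proper time aboard the probe. τ = Δt/γ = 21.3/1.354 = 15.73 years = 4.966×10⁸ s.
N = 3.20×10⁵ × 4.966×10⁸ = 1.589×10¹⁴.

N = 1.59×10¹⁴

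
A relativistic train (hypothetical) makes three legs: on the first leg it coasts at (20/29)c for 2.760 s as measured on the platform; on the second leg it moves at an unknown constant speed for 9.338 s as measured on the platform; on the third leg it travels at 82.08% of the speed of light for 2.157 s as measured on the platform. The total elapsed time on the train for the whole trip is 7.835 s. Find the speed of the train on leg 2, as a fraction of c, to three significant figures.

β = 0.870

Leg 1: γ = 1/√(1 − (20/29)²) = 29/21 ≈ 1.381; τ_1 = 2.760/1.381 = 1.999 s.
Leg 2: speed unknown; τ_2 = 9.338/γ_2.
Leg 3: β = 0.8208; γ = 1/√(1 − 0.8208²) = 1/√0.3263 = 1.751; τ_3 = 2.157/1.751 = 1.232 s.
Total proper time: 1.999 + τ_2 + 1.232 = 7.835, so τ_2 = 7.835 − 3.231 = 4.604 s.
γ_2 = 9.338/4.604 = 2.028; β = √(1 − 1/γ²) = √0.7569.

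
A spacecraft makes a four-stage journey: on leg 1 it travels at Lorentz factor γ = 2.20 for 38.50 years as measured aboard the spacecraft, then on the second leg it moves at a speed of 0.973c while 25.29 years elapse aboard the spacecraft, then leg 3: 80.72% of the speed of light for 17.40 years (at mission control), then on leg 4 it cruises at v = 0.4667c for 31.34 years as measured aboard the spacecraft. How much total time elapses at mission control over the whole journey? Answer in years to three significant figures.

Δt = 247 years

Leg 1: γ = 2.20; Δt_1 = 2.200 × 38.50 = 84.70 years.
Leg 2: γ = 1/√(1 − 0.973²) = 1/√0.05327 = 4.333; Δt_2 = 4.333 × 25.29 = 109.6 years.
Leg 3: 17.40 years is already measured at mission control.
Leg 4: γ = 1/√(1 − 0.4667²) = 1/√0.7822 = 1.131; Δt_4 = 1.131 × 31.34 = 35.44 years.
Total: 84.70 + 109.6 + 17.40 + 35.44 years.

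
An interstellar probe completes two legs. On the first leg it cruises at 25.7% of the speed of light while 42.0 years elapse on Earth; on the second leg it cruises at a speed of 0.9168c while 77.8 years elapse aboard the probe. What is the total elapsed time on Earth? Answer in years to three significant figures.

Leg 1: 42.0 years is already measured on Earth.
Leg 2: γ = 1/√(1 − 0.9168²) = 1/√0.1595 = 2.504; Δt_2 = 2.504 × 77.8 = 194.8 years.
Total: 42.00 + 194.8 years.

Δt = 237 years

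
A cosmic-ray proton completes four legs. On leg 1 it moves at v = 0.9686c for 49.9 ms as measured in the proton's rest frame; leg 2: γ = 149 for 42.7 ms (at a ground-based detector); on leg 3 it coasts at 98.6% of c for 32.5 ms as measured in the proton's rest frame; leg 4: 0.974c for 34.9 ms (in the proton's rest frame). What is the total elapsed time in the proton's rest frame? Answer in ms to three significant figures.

Leg 1: 49.9 ms is already measured in the proton's rest frame.
Leg 2: γ = 149; τ_2 = 42.7/149.0 = 0.2866 ms.
Leg 3: 32.5 ms is already measured in the proton's rest frame.
Leg 4: 34.9 ms is already measured in the proton's rest frame.
Total: 49.90 + 0.2866 + 32.50 + 34.90 ms.

τ = 118 ms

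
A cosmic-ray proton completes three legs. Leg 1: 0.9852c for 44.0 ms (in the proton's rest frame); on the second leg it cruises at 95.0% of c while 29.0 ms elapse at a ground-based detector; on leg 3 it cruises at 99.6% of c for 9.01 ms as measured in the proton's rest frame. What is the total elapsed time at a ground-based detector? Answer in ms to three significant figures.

Leg 1: γ = 1/√(1 − 0.9852²) = 1/√0.02938 = 5.834; Δt_1 = 5.834 × 44.0 = 256.7 ms.
Leg 2: 29.0 ms is already measured at a ground-based detector.
Leg 3: β = 0.996; γ = 1/√(1 − 0.996²) = 1/√0.007984 = 11.19; Δt_3 = 11.19 × 9.01 = 100.8 ms.
Total: 256.7 + 29.00 + 100.8 ms.

Δt = 387 ms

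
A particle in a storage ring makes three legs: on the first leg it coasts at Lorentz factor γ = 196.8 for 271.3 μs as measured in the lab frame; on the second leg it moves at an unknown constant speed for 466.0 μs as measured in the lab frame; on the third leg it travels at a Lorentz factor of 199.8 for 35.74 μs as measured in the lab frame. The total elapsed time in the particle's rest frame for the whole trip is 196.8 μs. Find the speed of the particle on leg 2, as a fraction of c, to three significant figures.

β = 0.908

Leg 1: γ = 196.8; τ_1 = 271.3/196.8 = 1.379 μs.
Leg 2: speed unknown; τ_2 = 466.0/γ_2.
Leg 3: γ = 199.8; τ_3 = 35.74/199.8 = 0.1789 μs.
Total proper time: 1.379 + τ_2 + 0.1789 = 196.8, so τ_2 = 196.8 − 1.557 = 195.2 μs.
γ_2 = 466.0/195.2 = 2.387; β = √(1 − 1/γ²) = √0.8245.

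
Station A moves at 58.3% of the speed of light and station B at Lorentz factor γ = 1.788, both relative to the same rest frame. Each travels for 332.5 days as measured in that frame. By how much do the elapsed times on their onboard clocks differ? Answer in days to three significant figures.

A: β = 0.583; γ = 1/√(1 − 0.583²) = 1/√0.6601 = 1.231; τ_A = 332.5/1.231 = 270.1 days.
B: γ = 1.788; τ_B = 332.5/1.788 = 186.0 days.

|τ_A − τ_B| = 84.2 days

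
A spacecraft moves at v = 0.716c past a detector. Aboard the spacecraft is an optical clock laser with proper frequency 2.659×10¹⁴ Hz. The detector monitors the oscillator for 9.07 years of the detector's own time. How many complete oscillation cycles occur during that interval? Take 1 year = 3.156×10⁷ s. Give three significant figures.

γ = 1/√(1 − 0.716²) = 1/√0.4873 = 1.432
During 9.07 years of lab time, the oscillator's proper time advances by τ = Δt/γ = 9.07/1.432 = 6.332 years = 1.998×10⁸ s.
N = f × τ = 2.659×10¹⁴ × 1.998×10⁸ = 5.313×10²².

N = 5.31×10²²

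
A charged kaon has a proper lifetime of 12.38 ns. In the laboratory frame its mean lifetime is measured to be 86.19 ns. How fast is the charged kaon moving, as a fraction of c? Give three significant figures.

β = 0.990

γ = Δt/τ₀ = 86.19/12.38 = 6.962
β = √(1 − 1/γ²) = √(1 − 0.02063) = √0.9794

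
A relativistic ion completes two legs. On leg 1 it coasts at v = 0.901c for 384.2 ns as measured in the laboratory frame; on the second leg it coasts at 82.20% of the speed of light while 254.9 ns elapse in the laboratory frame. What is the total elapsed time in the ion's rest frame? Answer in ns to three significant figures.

τ = 312 ns

Leg 1: γ = 1/√(1 − 0.901²) = 1/√0.1882 = 2.305; τ_1 = 384.2/2.305 = 166.7 ns.
Leg 2: β = 0.8220; γ = 1/√(1 − 0.8220²) = 1/√0.3243 = 1.756; τ_2 = 254.9/1.756 = 145.2 ns.
Total: 166.7 + 145.2 ns.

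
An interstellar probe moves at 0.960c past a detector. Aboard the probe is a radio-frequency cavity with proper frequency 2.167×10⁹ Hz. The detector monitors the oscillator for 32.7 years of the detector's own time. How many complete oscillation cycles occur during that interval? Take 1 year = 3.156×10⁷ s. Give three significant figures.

γ = 1/√(1 − 0.960²) = 25/7 ≈ 3.571
During 32.7 years of lab time, the oscillator's proper time advances by τ = Δt/γ = 32.7/3.571 = 9.156 years = 2.890×10⁸ s.
N = f × τ = 2.167×10⁹ × 2.890×10⁸ = 6.262×10¹⁷.

N = 6.26×10¹⁷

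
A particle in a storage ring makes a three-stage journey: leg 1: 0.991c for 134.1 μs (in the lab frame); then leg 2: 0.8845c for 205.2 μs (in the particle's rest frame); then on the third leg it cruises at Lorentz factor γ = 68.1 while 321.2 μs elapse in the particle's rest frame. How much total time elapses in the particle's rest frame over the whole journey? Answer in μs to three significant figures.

Leg 1: γ = 1/√(1 − 0.991²) = 1/√0.01792 = 7.470; τ_1 = 134.1/7.470 = 17.95 μs.
Leg 2: 205.2 μs is already measured in the particle's rest frame.
Leg 3: 321.2 μs is already measured in the particle's rest frame.
Total: 17.95 + 205.2 + 321.2 μs.

τ = 544 μs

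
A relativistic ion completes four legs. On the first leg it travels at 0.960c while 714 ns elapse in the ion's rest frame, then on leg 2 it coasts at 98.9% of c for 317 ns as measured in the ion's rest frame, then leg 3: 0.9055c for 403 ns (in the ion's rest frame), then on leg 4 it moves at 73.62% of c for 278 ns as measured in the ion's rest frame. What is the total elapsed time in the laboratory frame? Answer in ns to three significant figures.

Leg 1: γ = 1/√(1 − 0.960²) = 25/7 ≈ 3.571; Δt_1 = 3.571 × 714 = 2550 ns.
Leg 2: β = 0.989; γ = 1/√(1 − 0.989²) = 1/√0.02188 = 6.761; Δt_2 = 6.761 × 317 = 2143 ns.
Leg 3: γ = 1/√(1 − 0.9055²) = 1/√0.1801 = 2.357; Δt_3 = 2.357 × 403 = 949.7 ns.
Leg 4: β = 0.7362; γ = 1/√(1 − 0.7362²) = 1/√0.4580 = 1.478; Δt_4 = 1.478 × 278 = 410.8 ns.
Total: 2550 + 2143 + 949.7 + 410.8 ns.

Δt = 6050 ns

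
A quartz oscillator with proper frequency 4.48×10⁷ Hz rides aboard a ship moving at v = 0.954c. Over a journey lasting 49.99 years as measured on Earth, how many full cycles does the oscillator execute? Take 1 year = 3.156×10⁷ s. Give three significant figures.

γ = 1/√(1 − 0.954²) = 1/√0.08988 = 3.335
The oscillator's own cycle count is N = f × τ where τ is the proper time on the ship. τ = Δt/γ = 49.99/3.335 = 14.99 years = 4.730×10⁸ s.
N = 4.48×10⁷ × 4.730×10⁸ = 2.119×10¹⁶.

N = 2.12×10¹⁶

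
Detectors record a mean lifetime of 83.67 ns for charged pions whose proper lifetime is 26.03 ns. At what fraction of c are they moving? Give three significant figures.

v = 0.950c

γ = Δt/τ₀ = 83.67/26.03 = 3.214
β = √(1 − 1/γ²) = √(1 − 0.09679) = √0.9032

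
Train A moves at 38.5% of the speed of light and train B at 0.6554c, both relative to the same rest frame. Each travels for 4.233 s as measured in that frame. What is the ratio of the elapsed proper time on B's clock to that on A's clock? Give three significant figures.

τ_B/τ_A = 0.818

A: β = 0.385; γ = 1/√(1 − 0.385²) = 1/√0.8518 = 1.084. B: γ = 1/√(1 − 0.6554²) = 1/√0.5705 = 1.324.
τ_A/τ_B = γ_B/γ_A = 1.324/1.084 = 1.222, so τ_B/τ_A = 0.8184.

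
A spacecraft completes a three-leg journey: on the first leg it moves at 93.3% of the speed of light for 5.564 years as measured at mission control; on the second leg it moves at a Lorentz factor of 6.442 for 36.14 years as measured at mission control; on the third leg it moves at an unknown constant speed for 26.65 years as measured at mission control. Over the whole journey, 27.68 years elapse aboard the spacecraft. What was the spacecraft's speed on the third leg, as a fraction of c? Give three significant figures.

β = 0.658

Leg 1: β = 0.933; γ = 1/√(1 − 0.933²) = 1/√0.1295 = 2.779; τ_1 = 5.564/2.779 = 2.002 years.
Leg 2: γ = 6.442; τ_2 = 36.14/6.442 = 5.610 years.
Leg 3: speed unknown; τ_3 = 26.65/γ_3.
Total proper time: 2.002 + 5.610 + τ_3 = 27.68, so τ_3 = 27.68 − 7.612 = 20.07 years.
γ_3 = 26.65/20.07 = 1.328; β = √(1 − 1/γ²) = √0.4330.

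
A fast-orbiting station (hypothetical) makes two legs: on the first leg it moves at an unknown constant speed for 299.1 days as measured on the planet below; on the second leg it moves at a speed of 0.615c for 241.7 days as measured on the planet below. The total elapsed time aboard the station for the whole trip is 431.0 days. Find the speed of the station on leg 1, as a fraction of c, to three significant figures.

β = 0.595

Leg 1: speed unknown; τ_1 = 299.1/γ_1.
Leg 2: γ = 1/√(1 − 0.615²) = 1/√0.6218 = 1.268; τ_2 = 241.7/1.268 = 190.6 days.
Total proper time: τ_1 + 190.6 = 431.0, so τ_1 = 431.0 − 190.6 = 240.4 days.
γ_1 = 299.1/240.4 = 1.244; β = √(1 − 1/γ²) = √0.3539.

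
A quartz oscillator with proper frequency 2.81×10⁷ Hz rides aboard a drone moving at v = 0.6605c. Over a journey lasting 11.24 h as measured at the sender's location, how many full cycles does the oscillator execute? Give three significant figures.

N = 8.54×10¹¹

γ = 1/√(1 − 0.6605²) = 1/√0.5637 = 1.332
The oscillator's own cycle count is N = f × τ where τ is the proper time aboard the drone. τ = Δt/γ = 11.24/1.332 = 8.439 h = 3.038×10⁴ s.
N = 2.81×10⁷ × 3.038×10⁴ = 8.537×10¹¹.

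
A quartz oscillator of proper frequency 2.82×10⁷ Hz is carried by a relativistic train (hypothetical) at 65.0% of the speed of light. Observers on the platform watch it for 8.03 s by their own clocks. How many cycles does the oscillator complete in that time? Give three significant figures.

N = 1.72×10⁸

β = 0.650; γ = 1/√(1 − 0.650²) = 1/√0.5775 = 1.316
During 8.03 s of lab time, the oscillator's proper time advances by τ = Δt/γ = 8.03/1.316 = 6.102 s = 6.102×10⁰ s.
N = f × τ = 2.82×10⁷ × 6.102×10⁰ = 1.721×10⁸.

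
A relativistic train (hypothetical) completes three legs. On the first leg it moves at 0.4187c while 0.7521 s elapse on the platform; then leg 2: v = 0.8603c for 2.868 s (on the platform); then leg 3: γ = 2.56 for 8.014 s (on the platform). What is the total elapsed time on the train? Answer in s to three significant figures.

Leg 1: γ = 1/√(1 − 0.4187²) = 1/√0.8247 = 1.101; τ_1 = 0.7521/1.101 = 0.6830 s.
Leg 2: γ = 1/√(1 − 0.8603²) = 1/√0.2599 = 1.962; τ_2 = 2.868/1.962 = 1.462 s.
Leg 3: γ = 2.56; τ_3 = 8.014/2.560 = 3.130 s.
Total: 0.6830 + 1.462 + 3.130 s.

τ = 5.28 s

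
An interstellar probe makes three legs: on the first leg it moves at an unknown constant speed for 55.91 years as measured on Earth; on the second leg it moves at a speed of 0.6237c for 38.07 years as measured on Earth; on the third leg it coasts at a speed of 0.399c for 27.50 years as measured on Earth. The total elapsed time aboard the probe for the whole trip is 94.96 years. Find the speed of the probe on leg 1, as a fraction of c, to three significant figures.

β = 0.699

Leg 1: speed unknown; τ_1 = 55.91/γ_1.
Leg 2: γ = 1/√(1 − 0.6237²) = 1/√0.6110 = 1.279; τ_2 = 38.07/1.279 = 29.76 years.
Leg 3: γ = 1/√(1 − 0.399²) = 1/√0.8408 = 1.091; τ_3 = 27.50/1.091 = 25.22 years.
Total proper time: τ_1 + 29.76 + 25.22 = 94.96, so τ_1 = 94.96 − 54.97 = 39.99 years.
γ_1 = 55.91/39.99 = 1.398; β = √(1 − 1/γ²) = √0.4885.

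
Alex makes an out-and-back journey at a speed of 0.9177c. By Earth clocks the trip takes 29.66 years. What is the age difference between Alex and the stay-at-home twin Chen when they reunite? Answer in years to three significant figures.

Δt − τ = 17.9 years

γ = 1/√(1 − 0.9177²) = 1/√0.1578 = 2.517
Alex's elapsed proper time: τ = 29.66/2.517 = 11.78 years.
Age gap = Δt − τ = 29.66 − 11.78 years.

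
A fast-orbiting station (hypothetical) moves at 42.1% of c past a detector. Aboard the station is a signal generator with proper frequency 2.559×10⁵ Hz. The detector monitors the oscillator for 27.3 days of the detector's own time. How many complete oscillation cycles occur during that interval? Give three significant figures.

N = 5.47×10¹¹

β = 0.421; γ = 1/√(1 − 0.421²) = 1/√0.8228 = 1.102
During 27.3 days of lab time, the oscillator's proper time advances by τ = Δt/γ = 27.3/1.102 = 24.76 days = 2.140×10⁶ s.
N = f × τ = 2.559×10⁵ × 2.140×10⁶ = 5.475×10¹¹.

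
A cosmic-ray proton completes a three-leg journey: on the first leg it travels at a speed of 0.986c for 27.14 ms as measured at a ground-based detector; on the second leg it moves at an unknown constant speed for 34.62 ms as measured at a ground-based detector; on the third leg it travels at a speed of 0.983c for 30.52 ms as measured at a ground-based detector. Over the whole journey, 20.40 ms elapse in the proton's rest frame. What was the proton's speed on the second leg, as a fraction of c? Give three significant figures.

β = 0.955

Leg 1: γ = 1/√(1 − 0.986²) = 1/√0.02780 = 5.997; τ_1 = 27.14/5.997 = 4.525 ms.
Leg 2: speed unknown; τ_2 = 34.62/γ_2.
Leg 3: γ = 1/√(1 − 0.983²) = 1/√0.03371 = 5.446; τ_3 = 30.52/5.446 = 5.604 ms.
Total proper time: 4.525 + τ_2 + 5.604 = 20.40, so τ_2 = 20.40 − 10.13 = 10.27 ms.
γ_2 = 34.62/10.27 = 3.371; β = √(1 − 1/γ²) = √0.9120.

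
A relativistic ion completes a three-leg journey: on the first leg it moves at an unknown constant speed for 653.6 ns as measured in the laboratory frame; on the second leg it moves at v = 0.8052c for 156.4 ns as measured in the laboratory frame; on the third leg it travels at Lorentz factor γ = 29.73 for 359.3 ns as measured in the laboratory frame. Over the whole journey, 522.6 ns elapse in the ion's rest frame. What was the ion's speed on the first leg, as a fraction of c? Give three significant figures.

β = 0.769

Leg 1: speed unknown; τ_1 = 653.6/γ_1.
Leg 2: γ = 1/√(1 − 0.8052²) = 1/√0.3517 = 1.686; τ_2 = 156.4/1.686 = 92.75 ns.
Leg 3: γ = 29.73; τ_3 = 359.3/29.73 = 12.09 ns.
Total proper time: τ_1 + 92.75 + 12.09 = 522.6, so τ_1 = 522.6 − 104.8 = 417.8 ns.
γ_1 = 653.6/417.8 = 1.565; β = √(1 − 1/γ²) = √0.5914.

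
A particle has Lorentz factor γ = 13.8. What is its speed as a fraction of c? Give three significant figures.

β = 0.997

β = √(1 − 1/γ²) = √(1 − 1/13.8²) = √(1 − 0.005251) = √0.9947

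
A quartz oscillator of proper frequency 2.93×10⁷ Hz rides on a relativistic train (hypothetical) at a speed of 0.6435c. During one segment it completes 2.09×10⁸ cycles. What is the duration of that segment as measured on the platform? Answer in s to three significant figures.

Δt = 9.32 s

γ = 1/√(1 − 0.6435²) = 1/√0.5859 = 1.306
Proper time for N cycles: τ = N/f = 2.09×10⁸/(2.93×10⁷) = 7.133×10⁰ s = 7.133 s.
Lab-frame duration Δt = γτ = 1.306 × 7.133 = 9.319 s.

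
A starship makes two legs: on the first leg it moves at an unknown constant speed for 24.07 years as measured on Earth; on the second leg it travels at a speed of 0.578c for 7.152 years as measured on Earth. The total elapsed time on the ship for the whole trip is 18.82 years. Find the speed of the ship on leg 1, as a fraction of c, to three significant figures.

β = 0.842

Leg 1: speed unknown; τ_1 = 24.07/γ_1.
Leg 2: γ = 1/√(1 − 0.578²) = 1/√0.6659 = 1.225; τ_2 = 7.152/1.225 = 5.836 years.
Total proper time: τ_1 + 5.836 = 18.82, so τ_1 = 18.82 − 5.836 = 12.98 years.
γ_1 = 24.07/12.98 = 1.854; β = √(1 − 1/γ²) = √0.7090.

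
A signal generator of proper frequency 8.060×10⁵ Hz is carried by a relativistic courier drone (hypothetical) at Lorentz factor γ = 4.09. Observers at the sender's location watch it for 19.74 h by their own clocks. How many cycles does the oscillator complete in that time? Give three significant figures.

N = 1.40×10¹⁰

γ = 4.09
During 19.74 h of lab time, the oscillator's proper time advances by τ = Δt/γ = 19.74/4.090 = 4.826 h = 1.738×10⁴ s.
N = f × τ = 8.060×10⁵ × 1.738×10⁴ = 1.400×10¹⁰.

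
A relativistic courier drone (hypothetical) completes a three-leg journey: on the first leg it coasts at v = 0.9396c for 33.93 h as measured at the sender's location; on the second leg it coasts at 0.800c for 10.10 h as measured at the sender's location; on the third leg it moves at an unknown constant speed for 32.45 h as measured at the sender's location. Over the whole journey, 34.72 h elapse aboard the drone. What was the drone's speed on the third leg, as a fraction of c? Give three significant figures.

Leg 1: γ = 1/√(1 − 0.9396²) = 1/√0.1172 = 2.922; τ_1 = 33.93/2.922 = 11.61 h.
Leg 2: γ = 1/√(1 − 0.800²) = 5/3 ≈ 1.667; τ_2 = 10.10/1.667 = 6.060 h.
Leg 3: speed unknown; τ_3 = 32.45/γ_3.
Total proper time: 11.61 + 6.060 + τ_3 = 34.72, so τ_3 = 34.72 − 17.67 = 17.05 h.
γ_3 = 32.45/17.05 = 1.904; β = √(1 − 1/γ²) = √0.7240.

β = 0.851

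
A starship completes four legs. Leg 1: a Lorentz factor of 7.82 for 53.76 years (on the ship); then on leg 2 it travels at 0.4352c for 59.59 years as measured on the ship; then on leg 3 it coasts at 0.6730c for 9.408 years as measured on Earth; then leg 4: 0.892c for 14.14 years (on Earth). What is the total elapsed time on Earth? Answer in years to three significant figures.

Leg 1: γ = 7.82; Δt_1 = 7.820 × 53.76 = 420.4 years.
Leg 2: γ = 1/√(1 − 0.4352²) = 1/√0.8106 = 1.111; Δt_2 = 1.111 × 59.59 = 66.19 years.
Leg 3: 9.408 years is already measured on Earth.
Leg 4: 14.14 years is already measured on Earth.
Total: 420.4 + 66.19 + 9.408 + 14.14 years.

Δt = 510 years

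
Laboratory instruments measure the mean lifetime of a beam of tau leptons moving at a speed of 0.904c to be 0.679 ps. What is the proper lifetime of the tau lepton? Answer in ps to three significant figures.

τ₀ = 0.290 ps

γ = 1/√(1 − 0.904²) = 1/√0.1828 = 2.339
The lab-frame lifetime is the dilated interval; the proper lifetime is τ₀ = Δt/γ = 0.679/2.339 ps.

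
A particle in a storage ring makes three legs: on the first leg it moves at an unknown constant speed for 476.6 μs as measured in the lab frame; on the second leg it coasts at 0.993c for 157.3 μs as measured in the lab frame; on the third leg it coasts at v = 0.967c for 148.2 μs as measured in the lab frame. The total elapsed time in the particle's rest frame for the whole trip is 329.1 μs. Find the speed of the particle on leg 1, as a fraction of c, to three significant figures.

Leg 1: speed unknown; τ_1 = 476.6/γ_1.
Leg 2: γ = 1/√(1 − 0.993²) = 1/√0.01395 = 8.466; τ_2 = 157.3/8.466 = 18.58 μs.
Leg 3: γ = 1/√(1 − 0.967²) = 1/√0.06491 = 3.925; τ_3 = 148.2/3.925 = 37.76 μs.
Total proper time: τ_1 + 18.58 + 37.76 = 329.1, so τ_1 = 329.1 − 56.34 = 272.8 μs.
γ_1 = 476.6/272.8 = 1.747; β = √(1 − 1/γ²) = √0.6725.

β = 0.820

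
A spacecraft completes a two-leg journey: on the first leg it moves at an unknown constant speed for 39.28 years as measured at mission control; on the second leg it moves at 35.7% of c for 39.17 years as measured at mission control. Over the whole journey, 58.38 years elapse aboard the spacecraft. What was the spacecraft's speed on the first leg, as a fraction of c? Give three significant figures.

β = 0.832

Leg 1: speed unknown; τ_1 = 39.28/γ_1.
Leg 2: β = 0.357; γ = 1/√(1 − 0.357²) = 1/√0.8726 = 1.071; τ_2 = 39.17/1.071 = 36.59 years.
Total proper time: τ_1 + 36.59 = 58.38, so τ_1 = 58.38 − 36.59 = 21.79 years.
γ_1 = 39.28/21.79 = 1.803; β = √(1 − 1/γ²) = √0.6922.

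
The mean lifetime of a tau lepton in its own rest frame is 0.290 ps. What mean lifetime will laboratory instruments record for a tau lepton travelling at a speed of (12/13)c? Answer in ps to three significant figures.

γ = 1/√(1 − (12/13)²) = 13/5 = 2.600
The rest-frame lifetime is the proper time; the lab measures the dilated interval Δt = γτ₀ = 2.600 × 0.290 ps.

Δt = 0.754 ps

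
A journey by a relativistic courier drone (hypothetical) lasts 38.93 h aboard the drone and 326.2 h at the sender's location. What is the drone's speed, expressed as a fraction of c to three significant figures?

β = 0.993

The proper time is measured aboard the drone (both events occur at the drone's location); Δt is measured at the sender's location. γ = Δt/τ = 326.2/38.93 = 8.379.
β = √(1 − 1/γ²) = √(1 − 0.01424) = √0.9858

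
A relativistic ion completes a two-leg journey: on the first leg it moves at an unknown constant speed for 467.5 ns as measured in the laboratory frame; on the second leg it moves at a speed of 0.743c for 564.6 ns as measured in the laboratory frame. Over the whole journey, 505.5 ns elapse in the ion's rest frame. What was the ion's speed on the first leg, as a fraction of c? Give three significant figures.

Leg 1: speed unknown; τ_1 = 467.5/γ_1.
Leg 2: γ = 1/√(1 − 0.743²) = 1/√0.4480 = 1.494; τ_2 = 564.6/1.494 = 377.9 ns.
Total proper time: τ_1 + 377.9 = 505.5, so τ_1 = 505.5 − 377.9 = 127.6 ns.
γ_1 = 467.5/127.6 = 3.663; β = √(1 − 1/γ²) = √0.9255.

β = 0.962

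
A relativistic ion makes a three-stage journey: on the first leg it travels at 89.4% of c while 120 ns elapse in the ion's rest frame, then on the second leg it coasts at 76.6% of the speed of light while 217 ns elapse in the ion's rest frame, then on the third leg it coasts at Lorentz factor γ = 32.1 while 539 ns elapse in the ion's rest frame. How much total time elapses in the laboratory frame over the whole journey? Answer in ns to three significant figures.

Δt = 1.79×10⁴ ns

Leg 1: β = 0.894; γ = 1/√(1 − 0.894²) = 1/√0.2008 = 2.232; Δt_1 = 2.232 × 120 = 267.8 ns.
Leg 2: β = 0.766; γ = 1/√(1 − 0.766²) = 1/√0.4132 = 1.556; Δt_2 = 1.556 × 217 = 337.6 ns.
Leg 3: γ = 32.1; Δt_3 = 32.10 × 539 = 1.730×10⁴ ns.
Total: 267.8 + 337.6 + 1.730×10⁴ ns.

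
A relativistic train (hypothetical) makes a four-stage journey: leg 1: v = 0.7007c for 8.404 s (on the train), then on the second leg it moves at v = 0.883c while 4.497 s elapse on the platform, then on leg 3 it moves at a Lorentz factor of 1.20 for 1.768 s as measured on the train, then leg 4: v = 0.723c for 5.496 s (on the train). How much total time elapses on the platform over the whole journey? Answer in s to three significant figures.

Leg 1: γ = 1/√(1 − 0.7007²) = 1/√0.5090 = 1.402; Δt_1 = 1.402 × 8.404 = 11.78 s.
Leg 2: 4.497 s is already measured on the platform.
Leg 3: γ = 1.20; Δt_3 = 1.200 × 1.768 = 2.122 s.
Leg 4: γ = 1/√(1 − 0.723²) = 1/√0.4773 = 1.447; Δt_4 = 1.447 × 5.496 = 7.955 s.
Total: 11.78 + 4.497 + 2.122 + 7.955 s.

Δt = 26.4 s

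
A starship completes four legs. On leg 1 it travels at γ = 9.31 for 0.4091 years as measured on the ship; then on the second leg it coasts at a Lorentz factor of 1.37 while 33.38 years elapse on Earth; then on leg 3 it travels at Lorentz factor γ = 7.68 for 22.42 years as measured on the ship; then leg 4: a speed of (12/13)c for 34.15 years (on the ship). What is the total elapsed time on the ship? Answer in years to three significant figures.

Leg 1: 0.4091 years is already measured on the ship.
Leg 2: γ = 1.37; τ_2 = 33.38/1.370 = 24.36 years.
Leg 3: 22.42 years is already measured on the ship.
Leg 4: 34.15 years is already measured on the ship.
Total: 0.4091 + 24.36 + 22.42 + 34.15 years.

τ = 81.3 years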